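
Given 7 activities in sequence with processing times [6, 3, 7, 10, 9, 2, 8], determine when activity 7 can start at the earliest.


Activity 7 starts after activities 1 through 6 complete.
Predecessor durations: [6, 3, 7, 10, 9, 2]
ES = 6 + 3 + 7 + 10 + 9 + 2 = 37

37


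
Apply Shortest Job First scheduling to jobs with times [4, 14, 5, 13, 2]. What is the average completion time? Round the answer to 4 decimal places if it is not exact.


SJF order (ascending): [2, 4, 5, 13, 14]
Completion times:
  Job 1: burst=2, C=2
  Job 2: burst=4, C=6
  Job 3: burst=5, C=11
  Job 4: burst=13, C=24
  Job 5: burst=14, C=38
Average completion = 81/5 = 16.2

16.2


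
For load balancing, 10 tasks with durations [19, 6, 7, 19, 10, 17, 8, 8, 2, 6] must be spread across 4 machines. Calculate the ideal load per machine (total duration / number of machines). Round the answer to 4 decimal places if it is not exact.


Total processing time = 19 + 6 + 7 + 19 + 10 + 17 + 8 + 8 + 2 + 6 = 102
Number of machines = 4
Ideal balanced load = 102 / 4 = 25.5

25.5


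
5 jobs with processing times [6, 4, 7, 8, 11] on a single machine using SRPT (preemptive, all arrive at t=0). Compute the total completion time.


Since all jobs arrive at t=0, SRPT equals SPT ordering.
SPT order: [4, 6, 7, 8, 11]
Completion times:
  Job 1: p=4, C=4
  Job 2: p=6, C=10
  Job 3: p=7, C=17
  Job 4: p=8, C=25
  Job 5: p=11, C=36
Total completion time = 4 + 10 + 17 + 25 + 36 = 92

92


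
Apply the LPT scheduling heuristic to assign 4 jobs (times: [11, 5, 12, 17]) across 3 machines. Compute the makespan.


Sort jobs in decreasing order (LPT): [17, 12, 11, 5]
Assign each job to the least loaded machine:
  Machine 1: jobs [17], load = 17
  Machine 2: jobs [12], load = 12
  Machine 3: jobs [11, 5], load = 16
Makespan = max load = 17

17


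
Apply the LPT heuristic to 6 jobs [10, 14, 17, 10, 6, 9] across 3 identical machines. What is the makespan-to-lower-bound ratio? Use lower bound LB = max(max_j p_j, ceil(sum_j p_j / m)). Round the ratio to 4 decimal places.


LPT order: [17, 14, 10, 10, 9, 6]
Machine loads after assignment: [23, 23, 20]
LPT makespan = 23
Lower bound = max(max_job, ceil(total/3)) = max(17, 22) = 22
Ratio = 23 / 22 = 1.0455

1.0455


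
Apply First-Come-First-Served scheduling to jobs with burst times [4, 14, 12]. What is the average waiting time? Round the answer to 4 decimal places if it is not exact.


FCFS order (as given): [4, 14, 12]
Waiting times:
  Job 1: wait = 0
  Job 2: wait = 4
  Job 3: wait = 18
Sum of waiting times = 22
Average waiting time = 22/3 = 7.3333

7.3333


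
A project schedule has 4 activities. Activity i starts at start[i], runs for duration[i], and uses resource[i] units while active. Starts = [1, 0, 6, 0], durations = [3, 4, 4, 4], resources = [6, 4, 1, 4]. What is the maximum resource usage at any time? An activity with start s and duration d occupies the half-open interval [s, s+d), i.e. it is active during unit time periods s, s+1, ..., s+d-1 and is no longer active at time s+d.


Each activity i is active on [start_i, start_i + duration_i).
Compute total resource usage per time slot:
  t=0: active resources = [4, 4], total = 8
  t=1: active resources = [6, 4, 4], total = 14
  t=2: active resources = [6, 4, 4], total = 14
  t=3: active resources = [6, 4, 4], total = 14
  t=4: active resources = [], total = 0
  t=5: active resources = [], total = 0
  t=6: active resources = [1], total = 1
  t=7: active resources = [1], total = 1
  t=8: active resources = [1], total = 1
  t=9: active resources = [1], total = 1
Peak resource demand = 14

14


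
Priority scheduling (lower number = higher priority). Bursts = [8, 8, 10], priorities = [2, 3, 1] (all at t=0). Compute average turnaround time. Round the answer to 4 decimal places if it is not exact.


Sort by priority (ascending = highest first):
Order: [(1, 10), (2, 8), (3, 8)]
Completion times:
  Priority 1, burst=10, C=10
  Priority 2, burst=8, C=18
  Priority 3, burst=8, C=26
Average turnaround = 54/3 = 18.0

18.0


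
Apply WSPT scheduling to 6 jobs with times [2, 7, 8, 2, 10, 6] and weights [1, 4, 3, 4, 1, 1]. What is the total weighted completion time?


Compute p/w ratios and sort ascending (WSPT): [(2, 4), (7, 4), (2, 1), (8, 3), (6, 1), (10, 1)]
Compute weighted completion times:
  Job (p=2,w=4): C=2, w*C=4*2=8
  Job (p=7,w=4): C=9, w*C=4*9=36
  Job (p=2,w=1): C=11, w*C=1*11=11
  Job (p=8,w=3): C=19, w*C=3*19=57
  Job (p=6,w=1): C=25, w*C=1*25=25
  Job (p=10,w=1): C=35, w*C=1*35=35
Total weighted completion time = 172

172


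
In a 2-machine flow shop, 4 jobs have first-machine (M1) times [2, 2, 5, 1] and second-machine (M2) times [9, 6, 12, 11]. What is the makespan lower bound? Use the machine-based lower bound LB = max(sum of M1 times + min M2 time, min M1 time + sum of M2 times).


LB1 = sum(M1 times) + min(M2 times) = 10 + 6 = 16
LB2 = min(M1 times) + sum(M2 times) = 1 + 38 = 39
Lower bound = max(LB1, LB2) = max(16, 39) = 39

39


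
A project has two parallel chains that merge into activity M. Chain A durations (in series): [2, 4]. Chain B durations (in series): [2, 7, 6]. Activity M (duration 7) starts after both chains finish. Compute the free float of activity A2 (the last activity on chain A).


ES(A2) = sum of predecessors on chain A = 2
EF(A2) = ES + duration = 2 + 4 = 6
Successor of A2 is M. ES(M) = max(sum(A), sum(B)) = max(6, 15) = 15
Free float = ES(successor) - EF(current) = 15 - 6 = 9

9


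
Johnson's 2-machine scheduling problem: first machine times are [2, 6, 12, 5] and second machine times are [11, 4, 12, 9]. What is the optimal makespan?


Apply Johnson's rule:
  Group 1 (a <= b): [(1, 2, 11), (4, 5, 9), (3, 12, 12)]
  Group 2 (a > b): [(2, 6, 4)]
Optimal job order: [1, 4, 3, 2]
Schedule:
  Job 1: M1 done at 2, M2 done at 13
  Job 4: M1 done at 7, M2 done at 22
  Job 3: M1 done at 19, M2 done at 34
  Job 2: M1 done at 25, M2 done at 38
Makespan = 38

38


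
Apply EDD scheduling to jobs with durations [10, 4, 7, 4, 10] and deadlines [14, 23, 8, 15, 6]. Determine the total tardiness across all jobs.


Sort by due date (EDD order): [(10, 6), (7, 8), (10, 14), (4, 15), (4, 23)]
Compute completion times and tardiness:
  Job 1: p=10, d=6, C=10, tardiness=max(0,10-6)=4
  Job 2: p=7, d=8, C=17, tardiness=max(0,17-8)=9
  Job 3: p=10, d=14, C=27, tardiness=max(0,27-14)=13
  Job 4: p=4, d=15, C=31, tardiness=max(0,31-15)=16
  Job 5: p=4, d=23, C=35, tardiness=max(0,35-23)=12
Total tardiness = 54

54


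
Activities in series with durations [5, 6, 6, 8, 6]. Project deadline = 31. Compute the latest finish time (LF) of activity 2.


LF(activity 2) = deadline - sum of successor durations
Successors: activities 3 through 5 with durations [6, 8, 6]
Sum of successor durations = 20
LF = 31 - 20 = 11

11


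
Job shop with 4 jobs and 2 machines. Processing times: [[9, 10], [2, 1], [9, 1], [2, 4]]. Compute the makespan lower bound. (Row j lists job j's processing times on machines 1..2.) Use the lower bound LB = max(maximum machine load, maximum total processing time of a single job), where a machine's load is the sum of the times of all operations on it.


Machine loads:
  Machine 1: 9 + 2 + 9 + 2 = 22
  Machine 2: 10 + 1 + 1 + 4 = 16
Max machine load = 22
Job totals:
  Job 1: 19
  Job 2: 3
  Job 3: 10
  Job 4: 6
Max job total = 19
Lower bound = max(22, 19) = 22

22


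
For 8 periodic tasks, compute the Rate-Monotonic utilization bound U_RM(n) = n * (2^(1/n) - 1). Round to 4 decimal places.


Compute 2^(1/8) = 1.0905077327
Subtract 1: 1.0905077327 - 1 = 0.0905077327
Multiply by n: 8 * 0.0905077327 = 0.7240618616
Round to 4 dp: 0.7241

0.7241


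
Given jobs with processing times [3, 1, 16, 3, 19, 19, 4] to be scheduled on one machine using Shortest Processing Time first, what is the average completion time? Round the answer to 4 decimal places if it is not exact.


Sort jobs by processing time (SPT order): [1, 3, 3, 4, 16, 19, 19]
Compute completion times sequentially:
  Job 1: processing = 1, completes at 1
  Job 2: processing = 3, completes at 4
  Job 3: processing = 3, completes at 7
  Job 4: processing = 4, completes at 11
  Job 5: processing = 16, completes at 27
  Job 6: processing = 19, completes at 46
  Job 7: processing = 19, completes at 65
Sum of completion times = 161
Average completion time = 161/7 = 23.0

23.0


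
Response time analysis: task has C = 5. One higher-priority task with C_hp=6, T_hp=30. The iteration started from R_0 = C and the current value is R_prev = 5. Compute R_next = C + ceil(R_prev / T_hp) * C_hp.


R_next = C + ceil(R_prev / T_hp) * C_hp
ceil(5 / 30) = ceil(0.1667) = 1
Interference = 1 * 6 = 6
R_next = 5 + 6 = 11

11


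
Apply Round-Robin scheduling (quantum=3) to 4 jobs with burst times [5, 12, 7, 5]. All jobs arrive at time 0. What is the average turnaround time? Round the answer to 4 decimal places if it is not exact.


Time quantum = 3
Execution trace:
  J1 runs 3 units, time = 3
  J2 runs 3 units, time = 6
  J3 runs 3 units, time = 9
  J4 runs 3 units, time = 12
  J1 runs 2 units, time = 14
  J2 runs 3 units, time = 17
  J3 runs 3 units, time = 20
  J4 runs 2 units, time = 22
  J2 runs 3 units, time = 25
  J3 runs 1 units, time = 26
  J2 runs 3 units, time = 29
Finish times: [14, 29, 26, 22]
Average turnaround = 91/4 = 22.75

22.75


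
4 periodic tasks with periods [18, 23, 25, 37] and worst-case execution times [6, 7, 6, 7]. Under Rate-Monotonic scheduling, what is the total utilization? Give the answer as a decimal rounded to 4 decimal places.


Compute individual utilizations (exact fractions):
  Task 1: C/T = 6/18 = 1/3 (approx. 0.3333)
  Task 2: C/T = 7/23 (approx. 0.3043)
  Task 3: C/T = 6/25 (approx. 0.24)
  Task 4: C/T = 7/37 (approx. 0.1892)
Total utilization U = 1/3 + 7/23 + 6/25 + 7/37 = 68093/63825
Rounded to 4 decimal places: U = 1.0669
RM (Liu & Layland) bound for 4 tasks = 0.756828; compare with U = 68093/63825 (approx. 1.066870)
U > 1, so the task set is not schedulable (processor overloaded).

1.0669


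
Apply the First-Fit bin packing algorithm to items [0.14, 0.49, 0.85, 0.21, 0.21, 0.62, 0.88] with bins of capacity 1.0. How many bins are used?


Place items sequentially using First-Fit:
  Item 0.14 -> new Bin 1
  Item 0.49 -> Bin 1 (now 0.63)
  Item 0.85 -> new Bin 2
  Item 0.21 -> Bin 1 (now 0.84)
  Item 0.21 -> new Bin 3
  Item 0.62 -> Bin 3 (now 0.83)
  Item 0.88 -> new Bin 4
Total bins used = 4

4


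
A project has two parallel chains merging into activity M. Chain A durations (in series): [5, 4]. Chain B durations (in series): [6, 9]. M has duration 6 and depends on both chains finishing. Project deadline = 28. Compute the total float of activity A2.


Forward pass: ES(A2) = sum of predecessors on chain A = 5
EF = ES + duration = 5 + 4 = 9
Backward pass: LF(M) = deadline = 28; LS(M) = 28 - 6 = 22
LF(A2) = LS(M) - sum(successors on chain A) = 22 - 0 = 22
LS = LF - duration = 22 - 4 = 18
Total float = LS - ES = 18 - 5 = 13

13


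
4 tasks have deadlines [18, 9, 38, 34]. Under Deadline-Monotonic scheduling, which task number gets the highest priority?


Sort tasks by relative deadline (ascending):
  Task 2: deadline = 9
  Task 1: deadline = 18
  Task 4: deadline = 34
  Task 3: deadline = 38
Priority order (highest first): [2, 1, 4, 3]
Highest priority task = 2

2


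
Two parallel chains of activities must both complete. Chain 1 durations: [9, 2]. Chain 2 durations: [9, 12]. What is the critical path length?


Path A total = 9 + 2 = 11
Path B total = 9 + 12 = 21
Critical path = longest path = max(11, 21) = 21

21


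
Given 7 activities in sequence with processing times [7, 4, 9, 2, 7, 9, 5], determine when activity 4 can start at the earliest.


Activity 4 starts after activities 1 through 3 complete.
Predecessor durations: [7, 4, 9]
ES = 7 + 4 + 9 = 20

20


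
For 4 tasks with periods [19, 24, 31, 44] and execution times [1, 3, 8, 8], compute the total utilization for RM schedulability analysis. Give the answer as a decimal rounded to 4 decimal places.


Compute individual utilizations (exact fractions):
  Task 1: C/T = 1/19 (approx. 0.0526)
  Task 2: C/T = 3/24 = 1/8 (approx. 0.125)
  Task 3: C/T = 8/31 (approx. 0.2581)
  Task 4: C/T = 8/44 = 2/11 (approx. 0.1818)
Total utilization U = 1/19 + 1/8 + 8/31 + 2/11 = 32007/51832
Rounded to 4 decimal places: U = 0.6175
RM (Liu & Layland) bound for 4 tasks = 0.756828; compare with U = 32007/51832 (approx. 0.617514)
U <= bound, so schedulable by RM sufficient condition.

0.6175


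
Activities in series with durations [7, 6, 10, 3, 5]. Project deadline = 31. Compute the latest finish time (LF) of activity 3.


LF(activity 3) = deadline - sum of successor durations
Successors: activities 4 through 5 with durations [3, 5]
Sum of successor durations = 8
LF = 31 - 8 = 23

23


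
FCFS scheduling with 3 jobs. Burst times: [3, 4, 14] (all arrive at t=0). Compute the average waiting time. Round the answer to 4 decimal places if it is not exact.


FCFS order (as given): [3, 4, 14]
Waiting times:
  Job 1: wait = 0
  Job 2: wait = 3
  Job 3: wait = 7
Sum of waiting times = 10
Average waiting time = 10/3 = 3.3333

3.3333


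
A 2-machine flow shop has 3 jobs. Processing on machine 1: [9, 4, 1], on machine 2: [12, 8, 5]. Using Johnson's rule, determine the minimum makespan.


Apply Johnson's rule:
  Group 1 (a <= b): [(3, 1, 5), (2, 4, 8), (1, 9, 12)]
  Group 2 (a > b): []
Optimal job order: [3, 2, 1]
Schedule:
  Job 3: M1 done at 1, M2 done at 6
  Job 2: M1 done at 5, M2 done at 14
  Job 1: M1 done at 14, M2 done at 26
Makespan = 26

26


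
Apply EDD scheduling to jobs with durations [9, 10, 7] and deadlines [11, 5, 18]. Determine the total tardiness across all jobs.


Sort by due date (EDD order): [(10, 5), (9, 11), (7, 18)]
Compute completion times and tardiness:
  Job 1: p=10, d=5, C=10, tardiness=max(0,10-5)=5
  Job 2: p=9, d=11, C=19, tardiness=max(0,19-11)=8
  Job 3: p=7, d=18, C=26, tardiness=max(0,26-18)=8
Total tardiness = 21

21


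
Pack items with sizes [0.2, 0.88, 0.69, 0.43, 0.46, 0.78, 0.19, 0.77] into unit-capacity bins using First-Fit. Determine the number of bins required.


Place items sequentially using First-Fit:
  Item 0.2 -> new Bin 1
  Item 0.88 -> new Bin 2
  Item 0.69 -> Bin 1 (now 0.89)
  Item 0.43 -> new Bin 3
  Item 0.46 -> Bin 3 (now 0.89)
  Item 0.78 -> new Bin 4
  Item 0.19 -> Bin 4 (now 0.97)
  Item 0.77 -> new Bin 5
Total bins used = 5

5


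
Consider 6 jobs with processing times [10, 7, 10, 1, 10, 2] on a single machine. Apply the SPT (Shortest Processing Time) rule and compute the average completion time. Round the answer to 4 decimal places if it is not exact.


Sort jobs by processing time (SPT order): [1, 2, 7, 10, 10, 10]
Compute completion times sequentially:
  Job 1: processing = 1, completes at 1
  Job 2: processing = 2, completes at 3
  Job 3: processing = 7, completes at 10
  Job 4: processing = 10, completes at 20
  Job 5: processing = 10, completes at 30
  Job 6: processing = 10, completes at 40
Sum of completion times = 104
Average completion time = 104/6 = 17.3333

17.3333


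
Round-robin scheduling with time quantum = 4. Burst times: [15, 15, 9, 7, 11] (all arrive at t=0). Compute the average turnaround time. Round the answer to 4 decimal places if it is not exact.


Time quantum = 4
Execution trace:
  J1 runs 4 units, time = 4
  J2 runs 4 units, time = 8
  J3 runs 4 units, time = 12
  J4 runs 4 units, time = 16
  J5 runs 4 units, time = 20
  J1 runs 4 units, time = 24
  J2 runs 4 units, time = 28
  J3 runs 4 units, time = 32
  J4 runs 3 units, time = 35
  J5 runs 4 units, time = 39
  J1 runs 4 units, time = 43
  J2 runs 4 units, time = 47
  J3 runs 1 units, time = 48
  J5 runs 3 units, time = 51
  J1 runs 3 units, time = 54
  J2 runs 3 units, time = 57
Finish times: [54, 57, 48, 35, 51]
Average turnaround = 245/5 = 49.0

49.0


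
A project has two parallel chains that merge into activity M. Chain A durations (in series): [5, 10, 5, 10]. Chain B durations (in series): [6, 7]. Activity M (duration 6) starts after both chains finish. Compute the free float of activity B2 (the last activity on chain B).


ES(B2) = sum of predecessors on chain B = 6
EF(B2) = ES + duration = 6 + 7 = 13
Successor of B2 is M. ES(M) = max(sum(A), sum(B)) = max(30, 13) = 30
Free float = ES(successor) - EF(current) = 30 - 13 = 17

17


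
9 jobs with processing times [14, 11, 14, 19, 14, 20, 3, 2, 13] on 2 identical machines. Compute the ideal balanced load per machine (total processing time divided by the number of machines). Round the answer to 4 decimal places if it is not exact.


Total processing time = 14 + 11 + 14 + 19 + 14 + 20 + 3 + 2 + 13 = 110
Number of machines = 2
Ideal balanced load = 110 / 2 = 55.0

55.0


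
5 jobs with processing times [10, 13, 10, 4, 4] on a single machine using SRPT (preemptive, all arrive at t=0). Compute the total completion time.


Since all jobs arrive at t=0, SRPT equals SPT ordering.
SPT order: [4, 4, 10, 10, 13]
Completion times:
  Job 1: p=4, C=4
  Job 2: p=4, C=8
  Job 3: p=10, C=18
  Job 4: p=10, C=28
  Job 5: p=13, C=41
Total completion time = 4 + 8 + 18 + 28 + 41 = 99

99


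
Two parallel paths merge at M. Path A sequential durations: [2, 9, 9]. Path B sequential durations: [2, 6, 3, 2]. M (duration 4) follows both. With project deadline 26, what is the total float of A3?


Forward pass: ES(A3) = sum of predecessors on chain A = 11
EF = ES + duration = 11 + 9 = 20
Backward pass: LF(M) = deadline = 26; LS(M) = 26 - 4 = 22
LF(A3) = LS(M) - sum(successors on chain A) = 22 - 0 = 22
LS = LF - duration = 22 - 9 = 13
Total float = LS - ES = 13 - 11 = 2

2


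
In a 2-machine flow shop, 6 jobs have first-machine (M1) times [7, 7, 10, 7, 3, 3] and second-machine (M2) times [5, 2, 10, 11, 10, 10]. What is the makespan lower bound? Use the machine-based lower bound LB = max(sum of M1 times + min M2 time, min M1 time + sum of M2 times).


LB1 = sum(M1 times) + min(M2 times) = 37 + 2 = 39
LB2 = min(M1 times) + sum(M2 times) = 3 + 48 = 51
Lower bound = max(LB1, LB2) = max(39, 51) = 51

51


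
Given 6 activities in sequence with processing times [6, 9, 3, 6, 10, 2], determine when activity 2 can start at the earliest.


Activity 2 starts after activities 1 through 1 complete.
Predecessor durations: [6]
ES = 6 = 6

6


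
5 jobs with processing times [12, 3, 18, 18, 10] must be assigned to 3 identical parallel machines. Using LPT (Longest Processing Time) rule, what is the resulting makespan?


Sort jobs in decreasing order (LPT): [18, 18, 12, 10, 3]
Assign each job to the least loaded machine:
  Machine 1: jobs [18, 3], load = 21
  Machine 2: jobs [18], load = 18
  Machine 3: jobs [12, 10], load = 22
Makespan = max load = 22

22


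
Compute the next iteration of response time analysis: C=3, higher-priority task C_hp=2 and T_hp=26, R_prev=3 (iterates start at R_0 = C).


R_next = C + ceil(R_prev / T_hp) * C_hp
ceil(3 / 26) = ceil(0.1154) = 1
Interference = 1 * 2 = 2
R_next = 3 + 2 = 5

5


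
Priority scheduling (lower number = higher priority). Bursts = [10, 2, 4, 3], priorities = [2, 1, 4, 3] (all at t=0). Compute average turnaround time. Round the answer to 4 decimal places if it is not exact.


Sort by priority (ascending = highest first):
Order: [(1, 2), (2, 10), (3, 3), (4, 4)]
Completion times:
  Priority 1, burst=2, C=2
  Priority 2, burst=10, C=12
  Priority 3, burst=3, C=15
  Priority 4, burst=4, C=19
Average turnaround = 48/4 = 12.0

12.0


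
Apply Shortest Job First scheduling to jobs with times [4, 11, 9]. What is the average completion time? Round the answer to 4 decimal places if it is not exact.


SJF order (ascending): [4, 9, 11]
Completion times:
  Job 1: burst=4, C=4
  Job 2: burst=9, C=13
  Job 3: burst=11, C=24
Average completion = 41/3 = 13.6667

13.6667


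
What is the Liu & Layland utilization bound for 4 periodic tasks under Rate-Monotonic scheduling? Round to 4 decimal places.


Compute 2^(1/4) = 1.1892071150
Subtract 1: 1.1892071150 - 1 = 0.1892071150
Multiply by n: 4 * 0.1892071150 = 0.7568284600
Round to 4 dp: 0.7568

0.7568


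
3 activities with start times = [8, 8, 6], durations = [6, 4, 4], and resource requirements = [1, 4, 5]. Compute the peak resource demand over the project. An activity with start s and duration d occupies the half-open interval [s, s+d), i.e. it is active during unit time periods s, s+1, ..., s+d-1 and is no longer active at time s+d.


Each activity i is active on [start_i, start_i + duration_i).
Compute total resource usage per time slot:
  t=0: active resources = [], total = 0
  t=1: active resources = [], total = 0
  t=2: active resources = [], total = 0
  t=3: active resources = [], total = 0
  t=4: active resources = [], total = 0
  t=5: active resources = [], total = 0
  t=6: active resources = [5], total = 5
  t=7: active resources = [5], total = 5
  t=8: active resources = [1, 4, 5], total = 10
  t=9: active resources = [1, 4, 5], total = 10
  t=10: active resources = [1, 4], total = 5
  t=11: active resources = [1, 4], total = 5
  t=12: active resources = [1], total = 1
  t=13: active resources = [1], total = 1
Peak resource demand = 10

10


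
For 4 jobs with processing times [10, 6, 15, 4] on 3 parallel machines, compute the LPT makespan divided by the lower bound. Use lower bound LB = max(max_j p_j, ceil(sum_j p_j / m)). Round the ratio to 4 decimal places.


LPT order: [15, 10, 6, 4]
Machine loads after assignment: [15, 10, 10]
LPT makespan = 15
Lower bound = max(max_job, ceil(total/3)) = max(15, 12) = 15
Ratio = 15 / 15 = 1.0

1.0


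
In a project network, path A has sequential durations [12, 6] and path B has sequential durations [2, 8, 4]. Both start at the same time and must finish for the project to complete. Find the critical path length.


Path A total = 12 + 6 = 18
Path B total = 2 + 8 + 4 = 14
Critical path = longest path = max(18, 14) = 18

18


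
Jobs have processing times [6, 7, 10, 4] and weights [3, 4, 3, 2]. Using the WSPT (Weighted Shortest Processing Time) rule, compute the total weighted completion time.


Compute p/w ratios and sort ascending (WSPT): [(7, 4), (6, 3), (4, 2), (10, 3)]
Compute weighted completion times:
  Job (p=7,w=4): C=7, w*C=4*7=28
  Job (p=6,w=3): C=13, w*C=3*13=39
  Job (p=4,w=2): C=17, w*C=2*17=34
  Job (p=10,w=3): C=27, w*C=3*27=81
Total weighted completion time = 182

182


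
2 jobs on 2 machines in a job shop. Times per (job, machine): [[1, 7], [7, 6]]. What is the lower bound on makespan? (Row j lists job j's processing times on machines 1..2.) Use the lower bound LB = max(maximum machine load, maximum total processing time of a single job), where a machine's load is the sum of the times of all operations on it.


Machine loads:
  Machine 1: 1 + 7 = 8
  Machine 2: 7 + 6 = 13
Max machine load = 13
Job totals:
  Job 1: 8
  Job 2: 13
Max job total = 13
Lower bound = max(13, 13) = 13

13


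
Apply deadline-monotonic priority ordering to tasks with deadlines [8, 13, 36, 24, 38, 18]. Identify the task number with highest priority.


Sort tasks by relative deadline (ascending):
  Task 1: deadline = 8
  Task 2: deadline = 13
  Task 6: deadline = 18
  Task 4: deadline = 24
  Task 3: deadline = 36
  Task 5: deadline = 38
Priority order (highest first): [1, 2, 6, 4, 3, 5]
Highest priority task = 1

1


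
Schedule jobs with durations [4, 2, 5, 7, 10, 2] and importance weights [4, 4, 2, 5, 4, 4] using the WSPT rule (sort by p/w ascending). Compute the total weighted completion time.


Compute p/w ratios and sort ascending (WSPT): [(2, 4), (2, 4), (4, 4), (7, 5), (5, 2), (10, 4)]
Compute weighted completion times:
  Job (p=2,w=4): C=2, w*C=4*2=8
  Job (p=2,w=4): C=4, w*C=4*4=16
  Job (p=4,w=4): C=8, w*C=4*8=32
  Job (p=7,w=5): C=15, w*C=5*15=75
  Job (p=5,w=2): C=20, w*C=2*20=40
  Job (p=10,w=4): C=30, w*C=4*30=120
Total weighted completion time = 291

291


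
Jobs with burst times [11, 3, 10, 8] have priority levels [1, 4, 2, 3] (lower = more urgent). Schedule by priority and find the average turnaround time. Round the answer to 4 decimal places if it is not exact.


Sort by priority (ascending = highest first):
Order: [(1, 11), (2, 10), (3, 8), (4, 3)]
Completion times:
  Priority 1, burst=11, C=11
  Priority 2, burst=10, C=21
  Priority 3, burst=8, C=29
  Priority 4, burst=3, C=32
Average turnaround = 93/4 = 23.25

23.25


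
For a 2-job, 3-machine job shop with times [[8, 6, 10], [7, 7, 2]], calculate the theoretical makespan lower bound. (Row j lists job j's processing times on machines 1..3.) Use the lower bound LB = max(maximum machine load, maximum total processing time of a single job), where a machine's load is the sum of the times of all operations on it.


Machine loads:
  Machine 1: 8 + 7 = 15
  Machine 2: 6 + 7 = 13
  Machine 3: 10 + 2 = 12
Max machine load = 15
Job totals:
  Job 1: 24
  Job 2: 16
Max job total = 24
Lower bound = max(15, 24) = 24

24


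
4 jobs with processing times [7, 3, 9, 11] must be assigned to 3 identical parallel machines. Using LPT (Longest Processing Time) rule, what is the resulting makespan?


Sort jobs in decreasing order (LPT): [11, 9, 7, 3]
Assign each job to the least loaded machine:
  Machine 1: jobs [11], load = 11
  Machine 2: jobs [9], load = 9
  Machine 3: jobs [7, 3], load = 10
Makespan = max load = 11

11


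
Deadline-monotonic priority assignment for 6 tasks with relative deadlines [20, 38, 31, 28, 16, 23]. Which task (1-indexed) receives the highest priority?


Sort tasks by relative deadline (ascending):
  Task 5: deadline = 16
  Task 1: deadline = 20
  Task 6: deadline = 23
  Task 4: deadline = 28
  Task 3: deadline = 31
  Task 2: deadline = 38
Priority order (highest first): [5, 1, 6, 4, 3, 2]
Highest priority task = 5

5


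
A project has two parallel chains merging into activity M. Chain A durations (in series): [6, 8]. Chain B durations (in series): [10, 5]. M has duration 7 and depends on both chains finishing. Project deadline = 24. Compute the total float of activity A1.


Forward pass: ES(A1) = sum of predecessors on chain A = 0
EF = ES + duration = 0 + 6 = 6
Backward pass: LF(M) = deadline = 24; LS(M) = 24 - 7 = 17
LF(A1) = LS(M) - sum(successors on chain A) = 17 - 8 = 9
LS = LF - duration = 9 - 6 = 3
Total float = LS - ES = 3 - 0 = 3

3


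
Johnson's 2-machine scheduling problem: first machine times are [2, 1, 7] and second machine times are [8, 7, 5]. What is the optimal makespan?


Apply Johnson's rule:
  Group 1 (a <= b): [(2, 1, 7), (1, 2, 8)]
  Group 2 (a > b): [(3, 7, 5)]
Optimal job order: [2, 1, 3]
Schedule:
  Job 2: M1 done at 1, M2 done at 8
  Job 1: M1 done at 3, M2 done at 16
  Job 3: M1 done at 10, M2 done at 21
Makespan = 21

21


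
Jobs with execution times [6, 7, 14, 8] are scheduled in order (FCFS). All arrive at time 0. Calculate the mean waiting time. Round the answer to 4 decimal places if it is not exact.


FCFS order (as given): [6, 7, 14, 8]
Waiting times:
  Job 1: wait = 0
  Job 2: wait = 6
  Job 3: wait = 13
  Job 4: wait = 27
Sum of waiting times = 46
Average waiting time = 46/4 = 11.5

11.5


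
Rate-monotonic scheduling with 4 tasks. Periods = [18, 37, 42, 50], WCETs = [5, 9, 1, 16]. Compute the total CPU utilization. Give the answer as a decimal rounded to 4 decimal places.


Compute individual utilizations (exact fractions):
  Task 1: C/T = 5/18 (approx. 0.2778)
  Task 2: C/T = 9/37 (approx. 0.2432)
  Task 3: C/T = 1/42 (approx. 0.0238)
  Task 4: C/T = 16/50 = 8/25 (approx. 0.32)
Total utilization U = 5/18 + 9/37 + 1/42 + 8/25 = 50398/58275
Rounded to 4 decimal places: U = 0.8648
RM (Liu & Layland) bound for 4 tasks = 0.756828; compare with U = 50398/58275 (approx. 0.864831)
bound < U <= 1, so the RM sufficient condition is not met (inconclusive; an exact test such as response-time analysis is needed).

0.8648


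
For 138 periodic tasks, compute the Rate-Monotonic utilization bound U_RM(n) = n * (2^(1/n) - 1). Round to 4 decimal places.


Compute 2^(1/138) = 1.0050354411
Subtract 1: 1.0050354411 - 1 = 0.0050354411
Multiply by n: 138 * 0.0050354411 = 0.6948908718
Round to 4 dp: 0.6949

0.6949


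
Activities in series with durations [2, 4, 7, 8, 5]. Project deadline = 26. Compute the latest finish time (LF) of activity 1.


LF(activity 1) = deadline - sum of successor durations
Successors: activities 2 through 5 with durations [4, 7, 8, 5]
Sum of successor durations = 24
LF = 26 - 24 = 2

2


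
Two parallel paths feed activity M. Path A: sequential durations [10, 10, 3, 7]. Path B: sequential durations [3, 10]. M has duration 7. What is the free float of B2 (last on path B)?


ES(B2) = sum of predecessors on chain B = 3
EF(B2) = ES + duration = 3 + 10 = 13
Successor of B2 is M. ES(M) = max(sum(A), sum(B)) = max(30, 13) = 30
Free float = ES(successor) - EF(current) = 30 - 13 = 17

17


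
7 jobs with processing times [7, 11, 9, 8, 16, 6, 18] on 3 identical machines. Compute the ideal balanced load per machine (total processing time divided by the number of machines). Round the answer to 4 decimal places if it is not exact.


Total processing time = 7 + 11 + 9 + 8 + 16 + 6 + 18 = 75
Number of machines = 3
Ideal balanced load = 75 / 3 = 25.0

25.0


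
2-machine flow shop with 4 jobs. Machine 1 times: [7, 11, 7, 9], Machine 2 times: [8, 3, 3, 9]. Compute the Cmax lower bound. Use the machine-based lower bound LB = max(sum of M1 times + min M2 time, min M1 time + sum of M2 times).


LB1 = sum(M1 times) + min(M2 times) = 34 + 3 = 37
LB2 = min(M1 times) + sum(M2 times) = 7 + 23 = 30
Lower bound = max(LB1, LB2) = max(37, 30) = 37

37


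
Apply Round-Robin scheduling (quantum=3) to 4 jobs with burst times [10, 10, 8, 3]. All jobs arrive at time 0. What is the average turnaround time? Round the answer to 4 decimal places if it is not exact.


Time quantum = 3
Execution trace:
  J1 runs 3 units, time = 3
  J2 runs 3 units, time = 6
  J3 runs 3 units, time = 9
  J4 runs 3 units, time = 12
  J1 runs 3 units, time = 15
  J2 runs 3 units, time = 18
  J3 runs 3 units, time = 21
  J1 runs 3 units, time = 24
  J2 runs 3 units, time = 27
  J3 runs 2 units, time = 29
  J1 runs 1 units, time = 30
  J2 runs 1 units, time = 31
Finish times: [30, 31, 29, 12]
Average turnaround = 102/4 = 25.5

25.5


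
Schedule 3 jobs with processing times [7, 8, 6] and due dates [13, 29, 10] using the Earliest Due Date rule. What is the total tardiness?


Sort by due date (EDD order): [(6, 10), (7, 13), (8, 29)]
Compute completion times and tardiness:
  Job 1: p=6, d=10, C=6, tardiness=max(0,6-10)=0
  Job 2: p=7, d=13, C=13, tardiness=max(0,13-13)=0
  Job 3: p=8, d=29, C=21, tardiness=max(0,21-29)=0
Total tardiness = 0

0


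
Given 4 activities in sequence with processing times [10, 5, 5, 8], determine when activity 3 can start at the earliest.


Activity 3 starts after activities 1 through 2 complete.
Predecessor durations: [10, 5]
ES = 10 + 5 = 15

15


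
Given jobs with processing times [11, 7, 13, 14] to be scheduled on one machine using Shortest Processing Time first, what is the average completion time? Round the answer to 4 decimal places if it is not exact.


Sort jobs by processing time (SPT order): [7, 11, 13, 14]
Compute completion times sequentially:
  Job 1: processing = 7, completes at 7
  Job 2: processing = 11, completes at 18
  Job 3: processing = 13, completes at 31
  Job 4: processing = 14, completes at 45
Sum of completion times = 101
Average completion time = 101/4 = 25.25

25.25


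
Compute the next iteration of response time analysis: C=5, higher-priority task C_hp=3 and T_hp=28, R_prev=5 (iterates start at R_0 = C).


R_next = C + ceil(R_prev / T_hp) * C_hp
ceil(5 / 28) = ceil(0.1786) = 1
Interference = 1 * 3 = 3
R_next = 5 + 3 = 8

8


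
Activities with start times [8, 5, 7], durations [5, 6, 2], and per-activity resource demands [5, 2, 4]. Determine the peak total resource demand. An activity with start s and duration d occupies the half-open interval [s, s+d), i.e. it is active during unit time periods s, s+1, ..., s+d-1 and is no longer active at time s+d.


Each activity i is active on [start_i, start_i + duration_i).
Compute total resource usage per time slot:
  t=0: active resources = [], total = 0
  t=1: active resources = [], total = 0
  t=2: active resources = [], total = 0
  t=3: active resources = [], total = 0
  t=4: active resources = [], total = 0
  t=5: active resources = [2], total = 2
  t=6: active resources = [2], total = 2
  t=7: active resources = [2, 4], total = 6
  t=8: active resources = [5, 2, 4], total = 11
  t=9: active resources = [5, 2], total = 7
  t=10: active resources = [5, 2], total = 7
  t=11: active resources = [5], total = 5
  t=12: active resources = [5], total = 5
Peak resource demand = 11

11


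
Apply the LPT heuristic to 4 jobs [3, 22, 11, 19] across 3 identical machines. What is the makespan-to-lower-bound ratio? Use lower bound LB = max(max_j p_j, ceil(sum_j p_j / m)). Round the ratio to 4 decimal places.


LPT order: [22, 19, 11, 3]
Machine loads after assignment: [22, 19, 14]
LPT makespan = 22
Lower bound = max(max_job, ceil(total/3)) = max(22, 19) = 22
Ratio = 22 / 22 = 1.0

1.0


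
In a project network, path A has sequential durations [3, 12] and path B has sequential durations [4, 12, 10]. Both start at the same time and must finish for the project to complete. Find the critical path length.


Path A total = 3 + 12 = 15
Path B total = 4 + 12 + 10 = 26
Critical path = longest path = max(15, 26) = 26

26


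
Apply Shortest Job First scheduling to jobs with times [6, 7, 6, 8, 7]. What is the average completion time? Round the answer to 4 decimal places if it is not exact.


SJF order (ascending): [6, 6, 7, 7, 8]
Completion times:
  Job 1: burst=6, C=6
  Job 2: burst=6, C=12
  Job 3: burst=7, C=19
  Job 4: burst=7, C=26
  Job 5: burst=8, C=34
Average completion = 97/5 = 19.4

19.4


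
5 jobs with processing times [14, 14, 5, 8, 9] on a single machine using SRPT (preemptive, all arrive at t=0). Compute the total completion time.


Since all jobs arrive at t=0, SRPT equals SPT ordering.
SPT order: [5, 8, 9, 14, 14]
Completion times:
  Job 1: p=5, C=5
  Job 2: p=8, C=13
  Job 3: p=9, C=22
  Job 4: p=14, C=36
  Job 5: p=14, C=50
Total completion time = 5 + 13 + 22 + 36 + 50 = 126

126


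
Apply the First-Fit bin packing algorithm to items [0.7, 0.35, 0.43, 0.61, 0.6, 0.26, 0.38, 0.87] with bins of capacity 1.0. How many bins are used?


Place items sequentially using First-Fit:
  Item 0.7 -> new Bin 1
  Item 0.35 -> new Bin 2
  Item 0.43 -> Bin 2 (now 0.78)
  Item 0.61 -> new Bin 3
  Item 0.6 -> new Bin 4
  Item 0.26 -> Bin 1 (now 0.96)
  Item 0.38 -> Bin 3 (now 0.99)
  Item 0.87 -> new Bin 5
Total bins used = 5

5


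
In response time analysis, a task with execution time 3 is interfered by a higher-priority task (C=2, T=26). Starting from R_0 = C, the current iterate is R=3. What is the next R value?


R_next = C + ceil(R_prev / T_hp) * C_hp
ceil(3 / 26) = ceil(0.1154) = 1
Interference = 1 * 2 = 2
R_next = 3 + 2 = 5

5


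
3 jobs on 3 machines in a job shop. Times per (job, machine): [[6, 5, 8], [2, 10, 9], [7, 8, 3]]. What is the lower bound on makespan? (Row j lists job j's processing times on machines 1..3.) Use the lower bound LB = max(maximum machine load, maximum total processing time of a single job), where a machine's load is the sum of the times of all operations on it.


Machine loads:
  Machine 1: 6 + 2 + 7 = 15
  Machine 2: 5 + 10 + 8 = 23
  Machine 3: 8 + 9 + 3 = 20
Max machine load = 23
Job totals:
  Job 1: 19
  Job 2: 21
  Job 3: 18
Max job total = 21
Lower bound = max(23, 21) = 23

23


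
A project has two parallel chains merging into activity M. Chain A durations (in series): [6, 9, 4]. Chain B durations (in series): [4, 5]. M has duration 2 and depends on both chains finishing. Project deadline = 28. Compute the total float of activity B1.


Forward pass: ES(B1) = sum of predecessors on chain B = 0
EF = ES + duration = 0 + 4 = 4
Backward pass: LF(M) = deadline = 28; LS(M) = 28 - 2 = 26
LF(B1) = LS(M) - sum(successors on chain B) = 26 - 5 = 21
LS = LF - duration = 21 - 4 = 17
Total float = LS - ES = 17 - 0 = 17

17


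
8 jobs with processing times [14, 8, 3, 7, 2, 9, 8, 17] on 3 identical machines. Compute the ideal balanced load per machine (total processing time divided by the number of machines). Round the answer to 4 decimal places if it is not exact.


Total processing time = 14 + 8 + 3 + 7 + 2 + 9 + 8 + 17 = 68
Number of machines = 3
Ideal balanced load = 68 / 3 = 22.6667

22.6667


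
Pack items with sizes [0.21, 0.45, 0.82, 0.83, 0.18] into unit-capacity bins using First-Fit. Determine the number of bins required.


Place items sequentially using First-Fit:
  Item 0.21 -> new Bin 1
  Item 0.45 -> Bin 1 (now 0.66)
  Item 0.82 -> new Bin 2
  Item 0.83 -> new Bin 3
  Item 0.18 -> Bin 1 (now 0.84)
Total bins used = 3

3


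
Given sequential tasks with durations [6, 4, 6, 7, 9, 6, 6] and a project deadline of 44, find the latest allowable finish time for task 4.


LF(activity 4) = deadline - sum of successor durations
Successors: activities 5 through 7 with durations [9, 6, 6]
Sum of successor durations = 21
LF = 44 - 21 = 23

23


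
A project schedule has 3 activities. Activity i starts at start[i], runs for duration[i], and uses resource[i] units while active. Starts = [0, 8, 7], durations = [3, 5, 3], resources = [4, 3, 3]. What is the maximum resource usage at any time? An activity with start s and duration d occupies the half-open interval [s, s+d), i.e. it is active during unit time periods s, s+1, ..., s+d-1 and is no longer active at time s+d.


Each activity i is active on [start_i, start_i + duration_i).
Compute total resource usage per time slot:
  t=0: active resources = [4], total = 4
  t=1: active resources = [4], total = 4
  t=2: active resources = [4], total = 4
  t=3: active resources = [], total = 0
  t=4: active resources = [], total = 0
  t=5: active resources = [], total = 0
  t=6: active resources = [], total = 0
  t=7: active resources = [3], total = 3
  t=8: active resources = [3, 3], total = 6
  t=9: active resources = [3, 3], total = 6
  t=10: active resources = [3], total = 3
  t=11: active resources = [3], total = 3
  t=12: active resources = [3], total = 3
Peak resource demand = 6

6


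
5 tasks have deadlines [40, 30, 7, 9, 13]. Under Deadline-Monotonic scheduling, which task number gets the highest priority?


Sort tasks by relative deadline (ascending):
  Task 3: deadline = 7
  Task 4: deadline = 9
  Task 5: deadline = 13
  Task 2: deadline = 30
  Task 1: deadline = 40
Priority order (highest first): [3, 4, 5, 2, 1]
Highest priority task = 3

3


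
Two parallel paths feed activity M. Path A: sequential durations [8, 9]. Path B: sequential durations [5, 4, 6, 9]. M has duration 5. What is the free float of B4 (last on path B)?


ES(B4) = sum of predecessors on chain B = 15
EF(B4) = ES + duration = 15 + 9 = 24
Successor of B4 is M. ES(M) = max(sum(A), sum(B)) = max(17, 24) = 24
Free float = ES(successor) - EF(current) = 24 - 24 = 0

0


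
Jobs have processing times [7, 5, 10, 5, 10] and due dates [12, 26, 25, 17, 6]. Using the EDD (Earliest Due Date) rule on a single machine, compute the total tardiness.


Sort by due date (EDD order): [(10, 6), (7, 12), (5, 17), (10, 25), (5, 26)]
Compute completion times and tardiness:
  Job 1: p=10, d=6, C=10, tardiness=max(0,10-6)=4
  Job 2: p=7, d=12, C=17, tardiness=max(0,17-12)=5
  Job 3: p=5, d=17, C=22, tardiness=max(0,22-17)=5
  Job 4: p=10, d=25, C=32, tardiness=max(0,32-25)=7
  Job 5: p=5, d=26, C=37, tardiness=max(0,37-26)=11
Total tardiness = 32

32


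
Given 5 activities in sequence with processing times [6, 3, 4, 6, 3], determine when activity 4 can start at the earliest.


Activity 4 starts after activities 1 through 3 complete.
Predecessor durations: [6, 3, 4]
ES = 6 + 3 + 4 = 13

13
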